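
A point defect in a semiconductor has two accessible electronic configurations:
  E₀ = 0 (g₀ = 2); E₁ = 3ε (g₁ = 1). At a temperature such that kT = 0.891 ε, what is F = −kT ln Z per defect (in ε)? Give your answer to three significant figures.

Eᵢ/kT = 0, 3.3670.
Z = Σ gᵢe^(−Eᵢ/kT) = 2·e^(−0) + 1·e^(−3.3670) = 2.0000 + 0.034493 = 2.0345.
F = −kT ln Z = −0.891 × ln(2.0345) = −0.891 × 0.71025 = -0.633 ε.

-0.633 ε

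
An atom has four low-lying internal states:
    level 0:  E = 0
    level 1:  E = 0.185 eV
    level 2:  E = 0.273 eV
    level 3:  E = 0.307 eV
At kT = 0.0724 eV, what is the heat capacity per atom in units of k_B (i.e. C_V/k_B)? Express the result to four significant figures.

Eᵢ/kT = 0, 2.55525, 3.77072, 4.24033.
Z = Σ e^(−Eᵢ/kT) = e^(−0) + e^(−2.55525) + e^(−3.77072) + e^(−4.24033) = 1.00000 + 0.0776728 + 0.0230355 + 0.0144028 = 1.11511.
⟨E⟩ = 0.0224909 eV, ⟨E²⟩ = 0.00514085 eV².
C_V/k_B = (⟨E²⟩ − ⟨E⟩²)/(kT)² = (0.00514085 − 0.000505841)/0.00524176 = 0.8842.

0.8842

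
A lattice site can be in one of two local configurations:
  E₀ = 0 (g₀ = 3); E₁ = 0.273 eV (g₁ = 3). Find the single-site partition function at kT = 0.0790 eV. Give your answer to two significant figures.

Eᵢ/kT = 0, 3.456.
Z = Σ gᵢe^(−Eᵢ/kT) = 3·e^(−0) + 3·e^(−3.456) = 3.000 + 0.09467 = 3.095.

Z = 3.1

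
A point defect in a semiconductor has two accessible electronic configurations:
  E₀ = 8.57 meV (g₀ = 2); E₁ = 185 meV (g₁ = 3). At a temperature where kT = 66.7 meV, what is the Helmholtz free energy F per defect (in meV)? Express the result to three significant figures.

-44.4 meV

Eᵢ/kT = 0.12849, 2.7736.
Z = Σ gᵢe^(−Eᵢ/kT) = 2·e^(−0.12849) + 3·e^(−2.7736) = 1.7588 + 0.18731 = 1.9461.
F = −kT ln Z = −66.7 × ln(1.9461) = −66.7 × 0.66583 = -44.4 meV.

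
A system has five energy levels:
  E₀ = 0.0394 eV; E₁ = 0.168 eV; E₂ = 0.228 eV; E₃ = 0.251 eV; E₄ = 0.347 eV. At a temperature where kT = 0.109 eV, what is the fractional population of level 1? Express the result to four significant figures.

Eᵢ/kT = 0.361468, 1.54128, 2.09174, 2.30275, 3.18349.
Z = Σ e^(−Eᵢ/kT) = e^(−0.361468) + e^(−1.54128) + e^(−2.09174) + e^(−2.30275) + e^(−3.18349) = 0.696653 + 0.214107 + 0.123472 + 0.0999835 + 0.0414408 = 1.17566.
P₁ = e^(−E₁/kT) / Z = 0.214107/1.17566 = 0.1821.

0.1821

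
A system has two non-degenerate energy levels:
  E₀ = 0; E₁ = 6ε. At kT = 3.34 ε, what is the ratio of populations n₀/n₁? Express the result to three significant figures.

6.03

n₀/n₁ = exp[−(E₀−E₁)/kT] = exp(−(-6ε)/(3.34ε)) = exp(1.7964) = 6.03.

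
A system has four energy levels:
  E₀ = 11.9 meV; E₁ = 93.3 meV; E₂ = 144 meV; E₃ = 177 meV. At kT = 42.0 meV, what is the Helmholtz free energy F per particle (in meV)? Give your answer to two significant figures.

Eᵢ/kT = 0.2833, 2.221, 3.429, 4.214.
Z = Σ e^(−Eᵢ/kT) = e^(−0.2833) + e^(−2.221) + e^(−3.429) + e^(−4.214) = 0.7533 + 0.1085 + 0.03242 + 0.01479 = 0.9090.
F = −kT ln Z = −42.0 × ln(0.9090) = −42.0 × -0.09541 = 4.0 meV.

4.0 meV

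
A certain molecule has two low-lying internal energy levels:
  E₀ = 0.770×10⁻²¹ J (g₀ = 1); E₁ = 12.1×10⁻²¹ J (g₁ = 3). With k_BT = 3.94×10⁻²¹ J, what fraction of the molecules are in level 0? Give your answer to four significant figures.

0.8553

Eᵢ/kT = 0.195431, 3.07107.
Z = Σ gᵢe^(−Eᵢ/kT) = 1·e^(−0.195431) + 3·e^(−3.07107) = 0.822480 + 0.139115 = 0.961595.
P₀ = g₀ e^(−E₀/kT) / Z = 0.822480/0.961595 = 0.8553.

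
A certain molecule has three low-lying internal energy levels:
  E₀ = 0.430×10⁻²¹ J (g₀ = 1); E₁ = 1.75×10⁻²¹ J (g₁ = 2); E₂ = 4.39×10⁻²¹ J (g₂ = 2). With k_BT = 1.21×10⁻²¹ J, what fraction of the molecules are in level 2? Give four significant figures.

Eᵢ/kT = 0.355372, 1.44628, 3.62810.
Z = Σ gᵢe^(−Eᵢ/kT) = 1·e^(−0.355372) + 2·e^(−1.44628) + 2·e^(−3.62810) = 0.700913 + 0.470889 + 0.0531332 = 1.22494.
P₂ = g₂ e^(−E₂/kT) / Z = 0.0531332/1.22494 = 0.04338.

0.04338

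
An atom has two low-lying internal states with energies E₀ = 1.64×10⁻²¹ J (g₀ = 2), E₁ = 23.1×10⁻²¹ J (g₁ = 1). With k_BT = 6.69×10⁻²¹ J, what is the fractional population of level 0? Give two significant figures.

0.98

Eᵢ/kT = 0.2451, 3.453.
Z = Σ gᵢe^(−Eᵢ/kT) = 2·e^(−0.2451) + 1·e^(−3.453) = 1.565 + 0.03165 = 1.597.
P₀ = g₀ e^(−E₀/kT) / Z = 1.565/1.597 = 0.98.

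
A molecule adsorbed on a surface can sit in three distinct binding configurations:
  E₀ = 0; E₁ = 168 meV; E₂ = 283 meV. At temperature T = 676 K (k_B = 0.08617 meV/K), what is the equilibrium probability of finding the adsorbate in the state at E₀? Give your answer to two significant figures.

0.94

k_BT = 0.08617 × 676 K = 58.25 meV.
Eᵢ/kT = 0, 2.884, 4.858.
Z = Σ e^(−Eᵢ/kT) = e^(−0) + e^(−2.884) + e^(−4.858) = 1.000 + 0.05591 + 0.007766 = 1.064.
P₀ = e^(−E₀/kT) / Z = 1.000/1.064 = 0.94.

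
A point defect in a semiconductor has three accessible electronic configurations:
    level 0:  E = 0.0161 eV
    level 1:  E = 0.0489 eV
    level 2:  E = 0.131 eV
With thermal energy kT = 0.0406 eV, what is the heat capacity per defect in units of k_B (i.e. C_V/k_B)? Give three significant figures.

0.385

Eᵢ/kT = 0.39655, 1.2044, 3.2266.
Z = Σ e^(−Eᵢ/kT) = e^(−0.39655) + e^(−1.2044) + e^(−3.2266) = 0.67264 + 0.29987 + 0.039692 = 1.0122.
⟨E⟩ = 0.030323 eV, ⟨E²⟩ = 0.0015536 eV².
C_V/k_B = (⟨E²⟩ − ⟨E⟩²)/(kT)² = (0.0015536 − 0.00091948)/0.0016484 = 0.385.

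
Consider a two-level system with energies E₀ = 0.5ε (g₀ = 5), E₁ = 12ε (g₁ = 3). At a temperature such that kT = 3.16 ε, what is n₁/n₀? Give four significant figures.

0.01576

n₁/n₀ = (g₁/g₀) exp[−(E₁−E₀)/kT] = (3/5) × exp(−(11.5ε)/(3.16ε)) = (3/5) × exp(-3.63924) = 0.01576.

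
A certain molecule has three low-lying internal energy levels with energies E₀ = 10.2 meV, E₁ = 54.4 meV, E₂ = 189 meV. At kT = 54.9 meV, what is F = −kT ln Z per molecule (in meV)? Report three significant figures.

Eᵢ/kT = 0.18579, 0.99089, 3.4426.
Z = Σ e^(−Eᵢ/kT) = e^(−0.18579) + e^(−0.99089) + e^(−3.4426) = 0.83045 + 0.37125 + 0.031981 = 1.2337.
F = −kT ln Z = −54.9 × ln(1.2337) = −54.9 × 0.21002 = -11.5 meV.

-11.5 meV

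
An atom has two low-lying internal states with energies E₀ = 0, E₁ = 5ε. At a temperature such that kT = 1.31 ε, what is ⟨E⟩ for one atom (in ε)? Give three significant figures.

0.108 ε

Eᵢ/kT = 0, 3.8168.
Z = Σ e^(−Eᵢ/kT) = e^(−0) + e^(−3.8168) = 1.0000 + 0.021998 = 1.0220.
⟨E⟩ = Σ Eᵢ e^(−Eᵢ/kT) / Z = (0·1.0000 + 5·0.021998) / 1.0220 = 0.108 ε.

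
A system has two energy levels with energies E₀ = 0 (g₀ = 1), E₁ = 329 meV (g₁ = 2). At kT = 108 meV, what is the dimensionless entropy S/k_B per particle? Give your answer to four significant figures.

0.3553

Eᵢ/kT = 0, 3.04630.
Z = Σ gᵢe^(−Eᵢ/kT) = 1·e^(−0) + 2·e^(−3.04630) = 1.00000 + 0.0950690 = 1.09507.
⟨E⟩ = Σ EᵢPᵢ = 28.5623 meV.
S/k_B = ln Z + ⟨E⟩/kT = ln(1.09507) + 28.5623/108 = 0.0908183 + 0.264466 = 0.3553.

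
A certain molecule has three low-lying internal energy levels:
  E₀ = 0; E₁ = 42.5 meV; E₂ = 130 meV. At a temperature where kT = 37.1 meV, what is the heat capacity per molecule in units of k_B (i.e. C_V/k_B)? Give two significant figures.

0.46

Eᵢ/kT = 0, 1.146, 3.504.
Z = Σ e^(−Eᵢ/kT) = e^(−0) + e^(−1.146) + e^(−3.504) = 1.000 + 0.3179 + 0.03008 = 1.348.
⟨E⟩ = 12.92 meV, ⟨E²⟩ = 803.1 meV².
C_V/k_B = (⟨E²⟩ − ⟨E⟩²)/(kT)² = (803.1 − 166.9)/1376 = 0.46.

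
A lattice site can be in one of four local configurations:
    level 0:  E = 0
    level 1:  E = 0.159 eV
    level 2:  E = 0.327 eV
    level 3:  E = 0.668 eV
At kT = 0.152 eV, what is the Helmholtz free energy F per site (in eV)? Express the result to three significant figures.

Eᵢ/kT = 0, 1.0461, 2.1513, 4.3947.
Z = Σ e^(−Eᵢ/kT) = e^(−0) + e^(−1.0461) + e^(−2.1513) + e^(−4.3947) = 1.0000 + 0.35131 + 0.11633 + 0.012343 = 1.4800.
F = −kT ln Z = −0.152 × ln(1.4800) = −0.152 × 0.39204 = -0.0596 eV.

-0.0596 eV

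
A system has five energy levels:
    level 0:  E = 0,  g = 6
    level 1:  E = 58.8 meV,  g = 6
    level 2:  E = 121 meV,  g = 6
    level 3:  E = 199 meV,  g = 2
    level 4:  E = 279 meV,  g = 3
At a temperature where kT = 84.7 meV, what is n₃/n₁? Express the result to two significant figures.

0.064

n₃/n₁ = (g₃/g₁) exp[−(E₃−E₁)/kT] = (2/6) × exp(−(140.2 meV)/(84.7 meV)) = (2/6) × exp(-1.655) = 0.064.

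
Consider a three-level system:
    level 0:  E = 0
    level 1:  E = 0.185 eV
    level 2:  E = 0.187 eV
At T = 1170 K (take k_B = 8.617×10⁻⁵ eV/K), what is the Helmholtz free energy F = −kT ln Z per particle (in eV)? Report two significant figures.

k_BT = 8.617×10⁻⁵ × 1170 K = 0.1008 eV.
Eᵢ/kT = 0, 1.835, 1.855.
Z = Σ e^(−Eᵢ/kT) = e^(−0) + e^(−1.835) + e^(−1.855) = 1.000 + 0.1596 + 0.1565 = 1.316.
F = −kT ln Z = −0.1008 × ln(1.316) = −0.1008 × 0.2746 = -0.028 eV.

-0.028 eV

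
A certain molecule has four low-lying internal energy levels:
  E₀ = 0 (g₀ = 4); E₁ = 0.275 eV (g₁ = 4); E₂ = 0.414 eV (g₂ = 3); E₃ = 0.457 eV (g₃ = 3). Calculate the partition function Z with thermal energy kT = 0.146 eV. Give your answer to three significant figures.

Z = 4.92

Eᵢ/kT = 0, 1.8836, 2.8356, 3.1301.
Z = Σ gᵢe^(−Eᵢ/kT) = 4·e^(−0) + 4·e^(−1.8836) + 3·e^(−2.8356) + 3·e^(−3.1301) = 4.0000 + 0.60817 + 0.17605 + 0.13114 = 4.9154.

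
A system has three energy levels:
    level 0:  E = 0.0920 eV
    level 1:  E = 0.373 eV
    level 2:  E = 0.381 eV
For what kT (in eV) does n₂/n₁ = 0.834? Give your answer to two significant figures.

n₂/n₁ = exp[−(E₂−E₁)/kT] = 0.834.
⇒ (E₂−E₁)/kT = ln(1/0.834) = ln(1.199) = 0.1815.
kT = 0.008 eV / 0.1815 = 0.044 eV.

0.044 eV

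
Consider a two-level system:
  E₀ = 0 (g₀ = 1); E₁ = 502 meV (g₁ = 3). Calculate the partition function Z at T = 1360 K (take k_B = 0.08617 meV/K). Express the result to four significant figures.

k_BT = 0.08617 × 1360 K = 117.191 meV.
Eᵢ/kT = 0, 4.28361.
Z = Σ gᵢe^(−Eᵢ/kT) = 1·e^(−0) + 3·e^(−4.28361) = 1.00000 + 0.0413783 = 1.04138.

Z = 1.041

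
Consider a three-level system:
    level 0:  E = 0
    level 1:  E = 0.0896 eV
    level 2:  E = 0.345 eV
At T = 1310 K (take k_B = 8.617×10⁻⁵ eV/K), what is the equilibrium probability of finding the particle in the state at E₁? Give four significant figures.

0.3016

k_BT = 8.617×10⁻⁵ × 1310 K = 0.112883 eV.
Eᵢ/kT = 0, 0.793742, 3.05626.
Z = Σ e^(−Eᵢ/kT) = e^(−0) + e^(−0.793742) + e^(−3.05626) = 1.00000 + 0.452150 + 0.0470634 = 1.49921.
P₁ = e^(−E₁/kT) / Z = 0.452150/1.49921 = 0.3016.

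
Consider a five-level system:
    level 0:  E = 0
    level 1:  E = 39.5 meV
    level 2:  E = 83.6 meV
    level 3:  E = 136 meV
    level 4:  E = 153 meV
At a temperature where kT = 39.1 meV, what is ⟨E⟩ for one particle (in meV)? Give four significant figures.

20.54 meV

Eᵢ/kT = 0, 1.01023, 2.13811, 3.47826, 3.91304.
Z = Σ e^(−Eᵢ/kT) = e^(−0) + e^(−1.01023) + e^(−2.13811) + e^(−3.47826) + e^(−3.91304) = 1.00000 + 0.364135 + 0.117877 + 0.0308611 + 0.0199797 = 1.53285.
⟨E⟩ = Σ Eᵢ e^(−Eᵢ/kT) / Z = (0·1.00000 + 39.5·0.364135 + 83.6·0.117877 + 136·0.0308611 + 153·0.0199797) / 1.53285 = 20.54 meV.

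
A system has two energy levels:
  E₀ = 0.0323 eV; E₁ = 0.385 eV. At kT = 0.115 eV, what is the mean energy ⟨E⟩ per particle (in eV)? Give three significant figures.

Eᵢ/kT = 0.28087, 3.3478.
Z = Σ e^(−Eᵢ/kT) = e^(−0.28087) + e^(−3.3478) = 0.75513 + 0.035162 = 0.79029.
⟨E⟩ = Σ Eᵢ e^(−Eᵢ/kT) / Z = (0.0323·0.75513 + 0.385·0.035162) / 0.79029 = 0.0480 eV.

0.0480 eV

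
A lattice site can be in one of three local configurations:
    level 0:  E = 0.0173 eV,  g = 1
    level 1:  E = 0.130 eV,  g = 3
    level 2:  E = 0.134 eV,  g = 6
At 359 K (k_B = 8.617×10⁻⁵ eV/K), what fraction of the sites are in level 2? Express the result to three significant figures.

0.113

k_BT = 8.617×10⁻⁵ × 359 K = 0.030935 eV.
Eᵢ/kT = 0.55924, 4.2024, 4.3317.
Z = Σ gᵢe^(−Eᵢ/kT) = 1·e^(−0.55924) + 3·e^(−4.2024) + 6·e^(−4.3317) = 0.57164 + 0.044879 + 0.078871 = 0.69539.
P₂ = g₂ e^(−E₂/kT) / Z = 0.078871/0.69539 = 0.113.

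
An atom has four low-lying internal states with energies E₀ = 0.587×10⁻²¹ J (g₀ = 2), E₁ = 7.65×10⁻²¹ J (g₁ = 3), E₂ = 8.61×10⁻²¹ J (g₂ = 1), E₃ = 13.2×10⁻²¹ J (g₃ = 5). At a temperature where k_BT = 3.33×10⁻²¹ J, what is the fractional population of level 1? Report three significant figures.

Eᵢ/kT = 0.17628, 2.2973, 2.5856, 3.9640.
Z = Σ gᵢe^(−Eᵢ/kT) = 2·e^(−0.17628) + 3·e^(−2.2973) + 1·e^(−2.5856) + 5·e^(−3.9640) = 1.6768 + 0.30159 + 0.075351 + 0.094935 = 2.1487.
P₁ = g₁ e^(−E₁/kT) / Z = 0.30159/2.1487 = 0.140.

0.140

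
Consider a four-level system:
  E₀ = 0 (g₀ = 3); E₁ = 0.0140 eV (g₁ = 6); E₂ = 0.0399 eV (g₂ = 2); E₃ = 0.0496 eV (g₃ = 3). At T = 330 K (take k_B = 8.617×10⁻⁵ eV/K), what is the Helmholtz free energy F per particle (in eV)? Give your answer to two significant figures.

k_BT = 8.617×10⁻⁵ × 330 K = 0.02844 eV.
Eᵢ/kT = 0, 0.4923, 1.403, 1.744.
Z = Σ gᵢe^(−Eᵢ/kT) = 3·e^(−0) + 6·e^(−0.4923) + 2·e^(−1.403) + 3·e^(−1.744) = 3.000 + 3.667 + 0.4917 + 0.5245 = 7.683.
F = −kT ln Z = −0.02844 × ln(7.683) = −0.02844 × 2.039 = -0.058 eV.

-0.058 eV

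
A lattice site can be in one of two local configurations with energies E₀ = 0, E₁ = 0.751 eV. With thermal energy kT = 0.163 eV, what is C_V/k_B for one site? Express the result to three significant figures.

Eᵢ/kT = 0, 4.6074.
Z = Σ e^(−Eᵢ/kT) = e^(−0) + e^(−4.6074) = 1.0000 + 0.0099777 = 1.0100.
⟨E⟩ = 0.0074191 eV, ⟨E²⟩ = 0.0055717 eV².
C_V/k_B = (⟨E²⟩ − ⟨E⟩²)/(kT)² = (0.0055717 − 0.000055043)/0.026569 = 0.208.

0.208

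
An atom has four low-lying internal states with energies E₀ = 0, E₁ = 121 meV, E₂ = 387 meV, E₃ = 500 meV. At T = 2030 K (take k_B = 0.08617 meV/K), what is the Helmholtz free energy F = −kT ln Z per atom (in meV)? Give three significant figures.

-89.4 meV

k_BT = 0.08617 × 2030 K = 174.93 meV.
Eᵢ/kT = 0, 0.69171, 2.2123, 2.8583.
Z = Σ e^(−Eᵢ/kT) = e^(−0) + e^(−0.69171) + e^(−2.2123) + e^(−2.8583) = 1.0000 + 0.50072 + 0.10945 + 0.057366 = 1.6675.
F = −kT ln Z = −174.93 × ln(1.6675) = −174.93 × 0.51133 = -89.4 meV.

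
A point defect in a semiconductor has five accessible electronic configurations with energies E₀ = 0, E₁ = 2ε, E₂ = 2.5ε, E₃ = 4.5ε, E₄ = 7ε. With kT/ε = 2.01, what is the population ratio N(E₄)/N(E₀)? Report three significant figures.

0.0307

n₄/n₀ = exp[−(E₄−E₀)/kT] = exp(−(7ε)/(2.01ε)) = exp(-3.4826) = 0.0307.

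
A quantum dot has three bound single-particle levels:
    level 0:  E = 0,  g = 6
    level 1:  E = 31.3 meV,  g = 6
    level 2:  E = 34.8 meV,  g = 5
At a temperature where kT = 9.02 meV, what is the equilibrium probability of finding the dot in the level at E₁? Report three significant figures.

0.0297

Eᵢ/kT = 0, 3.4701, 3.8581.
Z = Σ gᵢe^(−Eᵢ/kT) = 6·e^(−0) + 6·e^(−3.4701) + 5·e^(−3.8581) = 6.0000 + 0.18668 + 0.10554 = 6.2922.
P₁ = g₁ e^(−E₁/kT) / Z = 0.18668/6.2922 = 0.0297.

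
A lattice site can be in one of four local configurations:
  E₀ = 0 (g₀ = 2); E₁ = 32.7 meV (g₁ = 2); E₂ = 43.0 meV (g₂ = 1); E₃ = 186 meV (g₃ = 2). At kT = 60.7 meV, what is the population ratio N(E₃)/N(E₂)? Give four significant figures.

n₃/n₂ = (g₃/g₂) exp[−(E₃−E₂)/kT] = (2/1) × exp(−(143.0 meV)/(60.7 meV)) = (2/1) × exp(-2.35585) = 0.1896.

0.1896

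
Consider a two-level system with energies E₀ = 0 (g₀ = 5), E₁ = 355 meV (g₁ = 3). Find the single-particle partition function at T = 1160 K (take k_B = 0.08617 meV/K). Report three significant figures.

Z = 5.09

k_BT = 0.08617 × 1160 K = 99.957 meV.
Eᵢ/kT = 0, 3.5515.
Z = Σ gᵢe^(−Eᵢ/kT) = 5·e^(−0) + 3·e^(−3.5515) = 5.0000 + 0.086045 = 5.0860.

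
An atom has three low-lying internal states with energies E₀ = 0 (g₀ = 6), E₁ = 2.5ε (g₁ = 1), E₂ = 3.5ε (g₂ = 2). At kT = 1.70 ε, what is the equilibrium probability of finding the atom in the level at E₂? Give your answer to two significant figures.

0.039

Eᵢ/kT = 0, 1.471, 2.059.
Z = Σ gᵢe^(−Eᵢ/kT) = 6·e^(−0) + 1·e^(−1.471) + 2·e^(−2.059) = 6.000 + 0.2297 + 0.2552 = 6.485.
P₂ = g₂ e^(−E₂/kT) / Z = 0.2552/6.485 = 0.039.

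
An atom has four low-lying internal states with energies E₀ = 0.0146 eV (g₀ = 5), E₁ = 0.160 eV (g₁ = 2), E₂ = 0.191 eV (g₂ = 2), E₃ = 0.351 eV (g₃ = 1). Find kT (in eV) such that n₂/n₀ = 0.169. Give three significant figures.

n₂/n₀ = (g₂/g₀) exp[−(E₂−E₀)/kT] = 0.169.
⇒ (E₂−E₀)/kT = ln((2/5)/0.169) = ln(2.3669) = 0.86158.
kT = 0.1764 eV / 0.86158 = 0.205 eV.

0.205 eV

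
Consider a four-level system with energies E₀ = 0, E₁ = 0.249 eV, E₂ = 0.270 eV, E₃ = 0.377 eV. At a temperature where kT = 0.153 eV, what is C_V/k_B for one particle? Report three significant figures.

0.753

Eᵢ/kT = 0, 1.6275, 1.7647, 2.4641.
Z = Σ e^(−Eᵢ/kT) = e^(−0) + e^(−1.6275) + e^(−1.7647) + e^(−2.4641) = 1.0000 + 0.19642 + 0.17124 + 0.085085 = 1.4527.
⟨E⟩ = 0.087575 eV, ⟨E²⟩ = 0.025301 eV².
C_V/k_B = (⟨E²⟩ − ⟨E⟩²)/(kT)² = (0.025301 − 0.0076694)/0.023409 = 0.753.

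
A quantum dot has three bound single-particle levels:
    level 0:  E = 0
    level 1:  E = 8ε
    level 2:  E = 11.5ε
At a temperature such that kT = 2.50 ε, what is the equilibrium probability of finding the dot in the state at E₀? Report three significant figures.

Eᵢ/kT = 0, 3.2000, 4.6000.
Z = Σ e^(−Eᵢ/kT) = e^(−0) + e^(−3.2000) + e^(−4.6000) = 1.0000 + 0.040762 + 0.010052 = 1.0508.
P₀ = e^(−E₀/kT) / Z = 1.0000/1.0508 = 0.952.

0.952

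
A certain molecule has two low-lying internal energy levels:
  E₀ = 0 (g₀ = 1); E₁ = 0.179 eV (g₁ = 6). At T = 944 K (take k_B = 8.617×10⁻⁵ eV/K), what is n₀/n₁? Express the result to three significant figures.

k_BT = 8.617×10⁻⁵ × 944 K = 0.081344 eV.
n₀/n₁ = (g₀/g₁) exp[−(E₀−E₁)/kT] = (1/6) × exp(−(-0.179 eV)/(0.081344 eV)) = (1/6) × exp(2.2005) = 1.50.

1.50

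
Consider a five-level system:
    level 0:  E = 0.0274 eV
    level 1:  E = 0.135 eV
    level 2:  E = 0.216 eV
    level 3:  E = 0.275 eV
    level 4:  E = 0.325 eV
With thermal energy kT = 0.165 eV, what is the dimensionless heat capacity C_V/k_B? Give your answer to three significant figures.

Eᵢ/kT = 0.16606, 0.81818, 1.3091, 1.6667, 1.9697.
Z = Σ e^(−Eᵢ/kT) = e^(−0.16606) + e^(−0.81818) + e^(−1.3091) + e^(−1.6667) + e^(−1.9697) = 0.84700 + 0.44123 + 0.27006 + 0.18887 + 0.13950 = 1.8867.
⟨E⟩ = 0.12635 eV, ⟨E²⟩ = 0.026658 eV².
C_V/k_B = (⟨E²⟩ − ⟨E⟩²)/(kT)² = (0.026658 − 0.015964)/0.027225 = 0.393.

0.393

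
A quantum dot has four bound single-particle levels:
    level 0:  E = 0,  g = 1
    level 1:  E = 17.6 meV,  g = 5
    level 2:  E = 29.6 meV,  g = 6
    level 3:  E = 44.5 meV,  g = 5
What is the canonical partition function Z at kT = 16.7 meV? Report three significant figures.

Eᵢ/kT = 0, 1.0539, 1.7725, 2.6647.
Z = Σ gᵢe^(−Eᵢ/kT) = 1·e^(−0) + 5·e^(−1.0539) + 6·e^(−1.7725) + 5·e^(−2.6647) = 1.0000 + 1.7429 + 1.0194 + 0.34810 = 4.1104.

Z = 4.11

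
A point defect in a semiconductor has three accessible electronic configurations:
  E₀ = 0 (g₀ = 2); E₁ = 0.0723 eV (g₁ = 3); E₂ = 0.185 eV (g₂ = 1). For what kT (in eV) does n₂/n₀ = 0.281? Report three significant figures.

0.321 eV

n₂/n₀ = (g₂/g₀) exp[−(E₂−E₀)/kT] = 0.281.
⇒ (E₂−E₀)/kT = ln((1/2)/0.281) = ln(1.7794) = 0.57628.
kT = 0.185 eV / 0.57628 = 0.321 eV.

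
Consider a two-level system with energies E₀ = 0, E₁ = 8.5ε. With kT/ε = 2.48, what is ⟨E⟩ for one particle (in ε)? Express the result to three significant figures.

0.267 ε

Eᵢ/kT = 0, 3.4274.
Z = Σ e^(−Eᵢ/kT) = e^(−0) + e^(−3.4274) = 1.0000 + 0.032471 = 1.0325.
⟨E⟩ = Σ Eᵢ e^(−Eᵢ/kT) / Z = (0·1.0000 + 8.5·0.032471) / 1.0325 = 0.267 ε.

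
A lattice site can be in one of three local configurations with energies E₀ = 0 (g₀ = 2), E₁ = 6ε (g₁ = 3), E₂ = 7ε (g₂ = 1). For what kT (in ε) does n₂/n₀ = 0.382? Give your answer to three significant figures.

n₂/n₀ = (g₂/g₀) exp[−(E₂−E₀)/kT] = 0.382.
⇒ (E₂−E₀)/kT = ln((1/2)/0.382) = ln(1.3089) = 0.26919.
kT = 7ε / 0.26919 = 26.0 ε.

26.0 ε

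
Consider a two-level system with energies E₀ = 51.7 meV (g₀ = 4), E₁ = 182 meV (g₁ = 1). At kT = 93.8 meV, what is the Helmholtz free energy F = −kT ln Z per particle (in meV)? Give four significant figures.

Eᵢ/kT = 0.551173, 1.94030.
Z = Σ gᵢe^(−Eᵢ/kT) = 4·e^(−0.551173) + 1·e^(−1.94030) = 2.30509 + 0.143661 = 2.44875.
F = −kT ln Z = −93.8 × ln(2.44875) = −93.8 × 0.895578 = -84.01 meV.

-84.01 meV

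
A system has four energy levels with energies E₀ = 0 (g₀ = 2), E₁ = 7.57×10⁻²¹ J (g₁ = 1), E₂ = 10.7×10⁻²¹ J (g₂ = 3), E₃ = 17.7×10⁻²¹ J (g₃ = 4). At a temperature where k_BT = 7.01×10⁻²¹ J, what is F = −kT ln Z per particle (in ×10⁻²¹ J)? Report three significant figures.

-8.39 ×10⁻²¹ J

Eᵢ/kT = 0, 1.0799, 1.5264, 2.5250.
Z = Σ gᵢe^(−Eᵢ/kT) = 2·e^(−0) + 1·e^(−1.0799) + 3·e^(−1.5264) + 4·e^(−2.5250) = 2.0000 + 0.33963 + 0.65195 + 0.32023 = 3.3118.
F = −kT ln Z = −7.01 × ln(3.3118) = −7.01 × 1.1975 = -8.39 ×10⁻²¹ J.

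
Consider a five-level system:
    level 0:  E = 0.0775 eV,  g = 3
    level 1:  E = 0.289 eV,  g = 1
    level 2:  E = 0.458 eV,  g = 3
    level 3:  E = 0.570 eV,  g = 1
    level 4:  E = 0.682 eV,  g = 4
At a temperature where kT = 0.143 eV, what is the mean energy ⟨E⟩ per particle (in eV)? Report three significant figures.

0.128 eV

Eᵢ/kT = 0.54196, 2.0210, 3.2028, 3.9860, 4.7692.
Z = Σ gᵢe^(−Eᵢ/kT) = 3·e^(−0.54196) + 1·e^(−2.0210) + 3·e^(−3.2028) + 1·e^(−3.9860) + 4·e^(−4.7692) = 1.7448 + 0.13252 + 0.12194 + 0.018574 + 0.033949 = 2.0518.
⟨E⟩ = Σ Eᵢ gᵢe^(−Eᵢ/kT) / Z = (0.0775·1.7448 + 0.289·0.13252 + 0.458·0.12194 + 0.570·0.018574 + 0.682·0.033949) / 2.0518 = 0.128 eV.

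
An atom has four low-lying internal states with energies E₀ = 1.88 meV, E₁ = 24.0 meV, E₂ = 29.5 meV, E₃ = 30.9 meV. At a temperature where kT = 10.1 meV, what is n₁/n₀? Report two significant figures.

n₁/n₀ = exp[−(E₁−E₀)/kT] = exp(−(22.12 meV)/(10.1 meV)) = exp(-2.190) = 0.11.

0.11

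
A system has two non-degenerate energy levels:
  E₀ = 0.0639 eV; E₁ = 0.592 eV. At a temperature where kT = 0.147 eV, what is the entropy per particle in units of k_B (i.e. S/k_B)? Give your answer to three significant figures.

0.123

Eᵢ/kT = 0.43469, 4.0272.
Z = Σ e^(−Eᵢ/kT) = e^(−0.43469) + e^(−4.0272) = 0.64747 + 0.017824 = 0.66529.
⟨E⟩ = Σ EᵢPᵢ = 0.078049 eV.
S/k_B = ln Z + ⟨E⟩/kT = ln(0.66529) + 0.078049/0.147 = -0.40753 + 0.53095 = 0.123.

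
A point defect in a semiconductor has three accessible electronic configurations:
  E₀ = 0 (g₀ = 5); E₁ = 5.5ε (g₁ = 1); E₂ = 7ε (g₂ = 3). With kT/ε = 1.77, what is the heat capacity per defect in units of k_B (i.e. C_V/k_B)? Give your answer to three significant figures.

Eᵢ/kT = 0, 3.1073, 3.9548.
Z = Σ gᵢe^(−Eᵢ/kT) = 5·e^(−0) + 1·e^(−3.1073) + 3·e^(−3.9548) = 5.0000 + 0.044722 + 0.057488 = 5.1022.
⟨E⟩ = 0.12708 ε, ⟨E²⟩ = 0.81725 ε².
C_V/k_B = (⟨E²⟩ − ⟨E⟩²)/(kT)² = (0.81725 − 0.016149)/3.1329 = 0.256.

0.256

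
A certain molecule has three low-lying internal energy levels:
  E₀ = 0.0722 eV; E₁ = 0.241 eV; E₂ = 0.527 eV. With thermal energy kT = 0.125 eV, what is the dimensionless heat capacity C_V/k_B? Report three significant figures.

Eᵢ/kT = 0.57760, 1.9280, 4.2160.
Z = Σ e^(−Eᵢ/kT) = e^(−0.57760) + e^(−1.9280) + e^(−4.2160) = 0.56124 + 0.14544 + 0.014758 = 0.72144.
⟨E⟩ = 0.11553 eV, ⟨E²⟩ = 0.021446 eV².
C_V/k_B = (⟨E²⟩ − ⟨E⟩²)/(kT)² = (0.021446 − 0.013347)/0.015625 = 0.518.

0.518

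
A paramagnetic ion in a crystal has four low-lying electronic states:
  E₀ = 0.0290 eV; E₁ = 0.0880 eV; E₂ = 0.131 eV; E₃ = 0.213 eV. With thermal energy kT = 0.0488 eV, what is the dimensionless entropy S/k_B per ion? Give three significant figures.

Eᵢ/kT = 0.59426, 1.8033, 2.6844, 4.3648.
Z = Σ e^(−Eᵢ/kT) = e^(−0.59426) + e^(−1.8033) + e^(−2.6844) + e^(−4.3648) = 0.55197 + 0.16475 + 0.068262 + 0.012717 = 0.79770.
⟨E⟩ = Σ EᵢPᵢ = 0.052847 eV.
S/k_B = ln Z + ⟨E⟩/kT = ln(0.79770) + 0.052847/0.0488 = -0.22602 + 1.0829 = 0.857.

0.857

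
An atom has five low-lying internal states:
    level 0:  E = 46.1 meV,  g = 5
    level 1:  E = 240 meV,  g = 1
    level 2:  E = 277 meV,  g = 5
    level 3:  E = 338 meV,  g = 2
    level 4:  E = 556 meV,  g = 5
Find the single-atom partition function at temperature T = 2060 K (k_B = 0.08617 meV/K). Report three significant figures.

k_BT = 0.08617 × 2060 K = 177.51 meV.
Eᵢ/kT = 0.25970, 1.3520, 1.5605, 1.9041, 3.1322.
Z = Σ gᵢe^(−Eᵢ/kT) = 5·e^(−0.25970) + 1·e^(−1.3520) + 5·e^(−1.5605) + 2·e^(−1.9041) + 5·e^(−3.1322) = 3.8564 + 0.25872 + 1.0502 + 0.29791 + 0.21811 = 5.6813.

Z = 5.68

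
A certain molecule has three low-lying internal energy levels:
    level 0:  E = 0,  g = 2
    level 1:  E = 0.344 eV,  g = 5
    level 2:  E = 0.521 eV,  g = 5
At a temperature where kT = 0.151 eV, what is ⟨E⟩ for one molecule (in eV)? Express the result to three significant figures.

0.0969 eV

Eᵢ/kT = 0, 2.2781, 3.4503.
Z = Σ gᵢe^(−Eᵢ/kT) = 2·e^(−0) + 5·e^(−2.2781) + 5·e^(−3.4503) = 2.0000 + 0.51239 + 0.15868 = 2.6711.
⟨E⟩ = Σ Eᵢ gᵢe^(−Eᵢ/kT) / Z = (0·2.0000 + 0.344·0.51239 + 0.521·0.15868) / 2.6711 = 0.0969 eV.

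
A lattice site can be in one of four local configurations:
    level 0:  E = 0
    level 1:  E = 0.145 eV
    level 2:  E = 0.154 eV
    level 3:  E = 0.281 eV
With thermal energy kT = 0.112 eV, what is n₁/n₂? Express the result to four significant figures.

1.084

n₁/n₂ = exp[−(E₁−E₂)/kT] = exp(−(-0.009 eV)/(0.112 eV)) = exp(0.0803571) = 1.084.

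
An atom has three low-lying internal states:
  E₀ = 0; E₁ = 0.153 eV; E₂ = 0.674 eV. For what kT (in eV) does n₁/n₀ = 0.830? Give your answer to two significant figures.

0.82 eV

n₁/n₀ = exp[−(E₁−E₀)/kT] = 0.830.
⇒ (E₁−E₀)/kT = ln(1/0.830) = ln(1.205) = 0.1865.
kT = 0.153 eV / 0.1865 = 0.82 eV.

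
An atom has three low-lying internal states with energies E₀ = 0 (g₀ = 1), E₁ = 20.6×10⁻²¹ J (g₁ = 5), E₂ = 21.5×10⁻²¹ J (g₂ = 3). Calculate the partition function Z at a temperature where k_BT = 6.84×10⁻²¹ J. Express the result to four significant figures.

Eᵢ/kT = 0, 3.01170, 3.14327.
Z = Σ gᵢe^(−Eᵢ/kT) = 1·e^(−0) + 5·e^(−3.01170) + 3·e^(−3.14327) = 1.00000 + 0.246040 + 0.129424 = 1.37546.

Z = 1.375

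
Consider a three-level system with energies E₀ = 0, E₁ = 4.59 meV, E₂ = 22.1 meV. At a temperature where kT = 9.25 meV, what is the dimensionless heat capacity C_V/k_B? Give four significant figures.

Eᵢ/kT = 0, 0.496216, 2.38919.
Z = Σ e^(−Eᵢ/kT) = e^(−0) + e^(−0.496216) + e^(−2.38919) = 1.00000 + 0.608830 + 0.0917039 = 1.70053.
⟨E⟩ = 2.83511 meV, ⟨E²⟩ = 33.8812 meV².
C_V/k_B = (⟨E²⟩ − ⟨E⟩²)/(kT)² = (33.8812 − 8.03785)/85.5625 = 0.3020.

0.3020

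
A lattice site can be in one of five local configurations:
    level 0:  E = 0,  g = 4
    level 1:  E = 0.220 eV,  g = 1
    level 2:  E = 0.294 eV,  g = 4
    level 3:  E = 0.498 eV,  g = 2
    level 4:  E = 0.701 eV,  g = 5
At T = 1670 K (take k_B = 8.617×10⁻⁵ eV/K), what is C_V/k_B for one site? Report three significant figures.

k_BT = 8.617×10⁻⁵ × 1670 K = 0.14390 eV.
Eᵢ/kT = 0, 1.5288, 2.0431, 3.4607, 4.8714.
Z = Σ gᵢe^(−Eᵢ/kT) = 4·e^(−0) + 1·e^(−1.5288) + 4·e^(−2.0431) + 2·e^(−3.4607) + 5·e^(−4.8714) = 4.0000 + 0.21680 + 0.51850 + 0.062816 + 0.038313 = 4.8364.
⟨E⟩ = 0.053402 eV, ⟨E²⟩ = 0.018550 eV².
C_V/k_B = (⟨E²⟩ − ⟨E⟩²)/(kT)² = (0.018550 − 0.0028518)/0.020707 = 0.758.

0.758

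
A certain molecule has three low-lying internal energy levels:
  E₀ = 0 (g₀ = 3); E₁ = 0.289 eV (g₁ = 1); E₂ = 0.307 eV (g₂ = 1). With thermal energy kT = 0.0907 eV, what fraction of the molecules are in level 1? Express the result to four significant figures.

0.01344

Eᵢ/kT = 0, 3.18633, 3.38479.
Z = Σ gᵢe^(−Eᵢ/kT) = 3·e^(−0) + 1·e^(−3.18633) + 1·e^(−3.38479) = 3.00000 + 0.0413232 + 0.0338848 = 3.07521.
P₁ = g₁ e^(−E₁/kT) / Z = 0.0413232/3.07521 = 0.01344.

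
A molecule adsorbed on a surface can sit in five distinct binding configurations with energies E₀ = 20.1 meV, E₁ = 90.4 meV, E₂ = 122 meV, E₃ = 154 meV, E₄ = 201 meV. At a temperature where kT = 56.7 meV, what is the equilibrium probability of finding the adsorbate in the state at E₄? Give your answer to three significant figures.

0.0259

Eᵢ/kT = 0.35450, 1.5944, 2.1517, 2.7160, 3.5450.
Z = Σ e^(−Eᵢ/kT) = e^(−0.35450) + e^(−1.5944) + e^(−2.1517) + e^(−2.7160) + e^(−3.5450) = 0.70152 + 0.20303 + 0.11629 + 0.066139 + 0.028869 = 1.1158.
P₄ = e^(−E₄/kT) / Z = 0.028869/1.1158 = 0.0259.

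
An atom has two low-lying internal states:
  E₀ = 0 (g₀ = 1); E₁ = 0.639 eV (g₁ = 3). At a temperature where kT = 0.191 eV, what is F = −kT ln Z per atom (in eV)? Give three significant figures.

-0.0192 eV

Eᵢ/kT = 0, 3.3455.
Z = Σ gᵢe^(−Eᵢ/kT) = 1·e^(−0) + 3·e^(−3.3455) = 1.0000 + 0.10573 = 1.1057.
F = −kT ln Z = −0.191 × ln(1.1057) = −0.191 × 0.10048 = -0.0192 eV.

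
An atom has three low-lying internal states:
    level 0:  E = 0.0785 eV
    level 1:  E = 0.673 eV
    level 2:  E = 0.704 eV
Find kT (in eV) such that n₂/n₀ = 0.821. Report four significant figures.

3.171 eV

n₂/n₀ = exp[−(E₂−E₀)/kT] = 0.821.
⇒ (E₂−E₀)/kT = ln(1/0.821) = ln(1.21803) = 0.197235.
kT = 0.6255 eV / 0.197235 = 3.171 eV.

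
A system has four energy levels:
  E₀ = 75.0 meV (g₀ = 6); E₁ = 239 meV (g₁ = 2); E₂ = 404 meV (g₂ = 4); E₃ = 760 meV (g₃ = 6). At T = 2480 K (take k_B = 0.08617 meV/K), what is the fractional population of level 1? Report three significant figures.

k_BT = 0.08617 × 2480 K = 213.70 meV.
Eᵢ/kT = 0.35096, 1.1184, 1.8905, 3.5564.
Z = Σ gᵢe^(−Eᵢ/kT) = 6·e^(−0.35096) + 2·e^(−1.1184) + 4·e^(−1.8905) + 6·e^(−3.5564) = 4.2241 + 0.65360 + 0.60399 + 0.17125 = 5.6529.
P₁ = g₁ e^(−E₁/kT) / Z = 0.65360/5.6529 = 0.116.

0.116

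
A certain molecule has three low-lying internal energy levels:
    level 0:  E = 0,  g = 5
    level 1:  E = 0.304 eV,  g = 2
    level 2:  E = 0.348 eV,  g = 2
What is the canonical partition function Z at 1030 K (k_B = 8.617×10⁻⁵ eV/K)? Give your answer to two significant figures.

Z = 5.1

k_BT = 8.617×10⁻⁵ × 1030 K = 0.08876 eV.
Eᵢ/kT = 0, 3.425, 3.921.
Z = Σ gᵢe^(−Eᵢ/kT) = 5·e^(−0) + 2·e^(−3.425) + 2·e^(−3.921) = 5.000 + 0.06510 + 0.03964 = 5.105.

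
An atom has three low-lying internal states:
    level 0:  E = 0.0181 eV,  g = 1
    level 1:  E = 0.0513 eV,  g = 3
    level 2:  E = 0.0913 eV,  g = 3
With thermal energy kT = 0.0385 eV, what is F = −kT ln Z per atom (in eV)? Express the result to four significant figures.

-0.02035 eV

Eᵢ/kT = 0.470130, 1.33247, 2.37143.
Z = Σ gᵢe^(−Eᵢ/kT) = 1·e^(−0.470130) + 3·e^(−1.33247) + 3·e^(−2.37143) = 0.624921 + 0.791474 + 0.280041 = 1.69644.
F = −kT ln Z = −0.0385 × ln(1.69644) = −0.0385 × 0.528532 = -0.02035 eV.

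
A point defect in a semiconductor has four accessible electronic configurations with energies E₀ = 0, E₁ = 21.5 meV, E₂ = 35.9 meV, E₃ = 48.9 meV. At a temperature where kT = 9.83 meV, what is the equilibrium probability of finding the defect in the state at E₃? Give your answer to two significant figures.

Eᵢ/kT = 0, 2.187, 3.652, 4.975.
Z = Σ e^(−Eᵢ/kT) = e^(−0) + e^(−2.187) + e^(−3.652) + e^(−4.975) = 1.000 + 0.1123 + 0.02594 + 0.006909 = 1.145.
P₃ = e^(−E₃/kT) / Z = 0.006909/1.145 = 0.0060.

0.0060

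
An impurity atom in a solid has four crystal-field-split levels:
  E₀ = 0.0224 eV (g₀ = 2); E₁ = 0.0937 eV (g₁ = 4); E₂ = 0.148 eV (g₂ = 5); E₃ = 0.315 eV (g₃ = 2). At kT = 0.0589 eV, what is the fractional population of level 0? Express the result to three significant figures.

0.526

Eᵢ/kT = 0.38031, 1.5908, 2.5127, 5.3480.
Z = Σ gᵢe^(−Eᵢ/kT) = 2·e^(−0.38031) + 4·e^(−1.5908) + 5·e^(−2.5127) + 2·e^(−5.3480) = 1.3673 + 0.81505 + 0.40525 + 0.0095153 = 2.5971.
P₀ = g₀ e^(−E₀/kT) / Z = 1.3673/2.5971 = 0.526.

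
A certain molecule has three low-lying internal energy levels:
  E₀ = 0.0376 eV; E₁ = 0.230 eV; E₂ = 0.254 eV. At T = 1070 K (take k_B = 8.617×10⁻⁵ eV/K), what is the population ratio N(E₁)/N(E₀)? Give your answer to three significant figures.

k_BT = 8.617×10⁻⁵ × 1070 K = 0.092202 eV.
n₁/n₀ = exp[−(E₁−E₀)/kT] = exp(−(0.1924 eV)/(0.092202 eV)) = exp(-2.0867) = 0.124.

0.124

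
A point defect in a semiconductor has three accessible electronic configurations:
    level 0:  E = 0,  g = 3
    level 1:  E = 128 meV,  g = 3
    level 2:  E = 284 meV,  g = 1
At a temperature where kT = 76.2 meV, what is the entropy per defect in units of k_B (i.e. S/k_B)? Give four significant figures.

1.563

Eᵢ/kT = 0, 1.67979, 3.72703.
Z = Σ gᵢe^(−Eᵢ/kT) = 3·e^(−0) + 3·e^(−1.67979) + 1·e^(−3.72703) = 3.00000 + 0.559239 + 0.0240642 = 3.58330.
⟨E⟩ = Σ EᵢPᵢ = 21.8840 meV.
S/k_B = ln Z + ⟨E⟩/kT = ln(3.58330) + 21.8840/76.2 = 1.27628 + 0.287192 = 1.563.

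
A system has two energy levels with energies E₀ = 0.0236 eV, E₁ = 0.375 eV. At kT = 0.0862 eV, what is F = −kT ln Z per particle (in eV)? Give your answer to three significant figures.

0.0221 eV

Eᵢ/kT = 0.27378, 4.3503.
Z = Σ e^(−Eᵢ/kT) = e^(−0.27378) + e^(−4.3503) = 0.76050 + 0.012903 = 0.77340.
F = −kT ln Z = −0.0862 × ln(0.77340) = −0.0862 × -0.25696 = 0.0221 eV.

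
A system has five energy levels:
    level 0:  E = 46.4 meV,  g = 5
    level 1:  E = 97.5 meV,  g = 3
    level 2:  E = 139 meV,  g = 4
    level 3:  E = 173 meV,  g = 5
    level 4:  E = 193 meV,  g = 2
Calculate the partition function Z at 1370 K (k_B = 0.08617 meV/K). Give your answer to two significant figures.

k_BT = 0.08617 × 1370 K = 118.1 meV.
Eᵢ/kT = 0.3929, 0.8256, 1.177, 1.465, 1.634.
Z = Σ gᵢe^(−Eᵢ/kT) = 5·e^(−0.3929) + 3·e^(−0.8256) + 4·e^(−1.177) + 5·e^(−1.465) + 2·e^(−1.634) = 3.375 + 1.314 + 1.233 + 1.155 + 0.3903 = 7.467.

Z = 7.5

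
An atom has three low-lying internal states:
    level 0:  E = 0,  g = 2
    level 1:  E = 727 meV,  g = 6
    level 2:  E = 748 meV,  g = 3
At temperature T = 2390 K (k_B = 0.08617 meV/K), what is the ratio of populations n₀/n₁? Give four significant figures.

k_BT = 0.08617 × 2390 K = 205.946 meV.
n₀/n₁ = (g₀/g₁) exp[−(E₀−E₁)/kT] = (2/6) × exp(−(-727 meV)/(205.946 meV)) = (2/6) × exp(3.53005) = 11.38.

11.38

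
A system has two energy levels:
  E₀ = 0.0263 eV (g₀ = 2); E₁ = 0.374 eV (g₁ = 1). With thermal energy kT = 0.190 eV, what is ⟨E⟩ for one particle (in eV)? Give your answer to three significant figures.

0.0521 eV

Eᵢ/kT = 0.13842, 1.9684.
Z = Σ gᵢe^(−Eᵢ/kT) = 2·e^(−0.13842) + 1·e^(−1.9684) = 1.7415 + 0.13968 = 1.8812.
⟨E⟩ = Σ Eᵢ gᵢe^(−Eᵢ/kT) / Z = (0.0263·1.7415 + 0.374·0.13968) / 1.8812 = 0.0521 eV.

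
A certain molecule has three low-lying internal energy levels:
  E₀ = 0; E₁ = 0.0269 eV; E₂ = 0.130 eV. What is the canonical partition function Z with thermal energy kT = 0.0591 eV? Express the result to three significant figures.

Eᵢ/kT = 0, 0.45516, 2.1997.
Z = Σ e^(−Eᵢ/kT) = e^(−0) + e^(−0.45516) + e^(−2.1997) = 1.0000 + 0.63435 + 0.11084 = 1.7452.

Z = 1.75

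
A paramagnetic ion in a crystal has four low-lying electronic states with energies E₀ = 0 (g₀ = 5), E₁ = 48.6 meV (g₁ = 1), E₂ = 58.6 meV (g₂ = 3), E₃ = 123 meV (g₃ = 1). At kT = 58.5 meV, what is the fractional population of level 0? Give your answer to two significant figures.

0.75

Eᵢ/kT = 0, 0.8308, 1.002, 2.103.
Z = Σ gᵢe^(−Eᵢ/kT) = 5·e^(−0) + 1·e^(−0.8308) + 3·e^(−1.002) + 1·e^(−2.103) = 5.000 + 0.4357 + 1.101 + 0.1221 = 6.659.
P₀ = g₀ e^(−E₀/kT) / Z = 5.000/6.659 = 0.75.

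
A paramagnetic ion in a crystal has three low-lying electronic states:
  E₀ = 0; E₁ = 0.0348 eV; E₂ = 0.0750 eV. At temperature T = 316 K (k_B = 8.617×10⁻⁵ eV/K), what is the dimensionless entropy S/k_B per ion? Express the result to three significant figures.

k_BT = 8.617×10⁻⁵ × 316 K = 0.027230 eV.
Eᵢ/kT = 0, 1.2780, 2.7543.
Z = Σ e^(−Eᵢ/kT) = e^(−0) + e^(−1.2780) + e^(−2.7543) = 1.0000 + 0.27859 + 0.063654 = 1.3422.
⟨E⟩ = Σ EᵢPᵢ = 0.010780 eV.
S/k_B = ln Z + ⟨E⟩/kT = ln(1.3422) + 0.010780/0.027230 = 0.29431 + 0.39589 = 0.690.

0.690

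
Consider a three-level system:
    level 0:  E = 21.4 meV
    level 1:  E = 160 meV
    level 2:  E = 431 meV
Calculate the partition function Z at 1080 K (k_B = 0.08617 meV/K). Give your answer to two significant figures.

k_BT = 0.08617 × 1080 K = 93.06 meV.
Eᵢ/kT = 0.2300, 1.719, 4.631.
Z = Σ e^(−Eᵢ/kT) = e^(−0.2300) + e^(−1.719) + e^(−4.631) = 0.7945 + 0.1792 + 0.009745 = 0.9834.

Z = 0.98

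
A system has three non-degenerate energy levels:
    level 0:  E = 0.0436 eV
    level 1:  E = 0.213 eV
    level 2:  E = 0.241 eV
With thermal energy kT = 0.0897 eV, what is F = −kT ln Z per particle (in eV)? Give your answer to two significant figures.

0.023 eV

Eᵢ/kT = 0.4861, 2.375, 2.687.
Z = Σ e^(−Eᵢ/kT) = e^(−0.4861) + e^(−2.375) + e^(−2.687) = 0.6150 + 0.09301 + 0.06808 = 0.7761.
F = −kT ln Z = −0.0897 × ln(0.7761) = −0.0897 × -0.2535 = 0.023 eV.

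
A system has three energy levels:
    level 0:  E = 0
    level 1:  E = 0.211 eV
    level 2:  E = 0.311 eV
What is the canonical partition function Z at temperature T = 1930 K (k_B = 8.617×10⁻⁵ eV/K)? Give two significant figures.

Z = 1.4

k_BT = 8.617×10⁻⁵ × 1930 K = 0.1663 eV.
Eᵢ/kT = 0, 1.269, 1.870.
Z = Σ e^(−Eᵢ/kT) = e^(−0) + e^(−1.269) + e^(−1.870) = 1.000 + 0.2811 + 0.1541 = 1.435.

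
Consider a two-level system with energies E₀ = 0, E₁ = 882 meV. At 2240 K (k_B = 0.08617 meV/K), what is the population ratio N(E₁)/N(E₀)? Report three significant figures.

0.0104

k_BT = 0.08617 × 2240 K = 193.02 meV.
n₁/n₀ = exp[−(E₁−E₀)/kT] = exp(−(882 meV)/(193.02 meV)) = exp(-4.5695) = 0.0104.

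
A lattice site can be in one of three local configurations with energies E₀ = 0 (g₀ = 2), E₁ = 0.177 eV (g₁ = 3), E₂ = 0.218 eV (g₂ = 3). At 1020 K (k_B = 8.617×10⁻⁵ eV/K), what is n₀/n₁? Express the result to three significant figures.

k_BT = 8.617×10⁻⁵ × 1020 K = 0.087893 eV.
n₀/n₁ = (g₀/g₁) exp[−(E₀−E₁)/kT] = (2/3) × exp(−(-0.177 eV)/(0.087893 eV)) = (2/3) × exp(2.0138) = 4.99.

4.99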